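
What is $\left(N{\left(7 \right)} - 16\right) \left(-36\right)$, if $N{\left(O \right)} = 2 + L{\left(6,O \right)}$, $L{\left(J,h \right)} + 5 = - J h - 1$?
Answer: $2232$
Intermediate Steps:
$L{\left(J,h \right)} = -6 - J h$ ($L{\left(J,h \right)} = -5 + \left(- J h - 1\right) = -5 - \left(1 + J h\right) = -6 - J h$)
$N{\left(O \right)} = -4 - 6 O$ ($N{\left(O \right)} = 2 - \left(6 + 6 O\right) = -4 - 6 O$)
$\left(N{\left(7 \right)} - 16\right) \left(-36\right) = \left(\left(-4 - 42\right) - 16\right) \left(-36\right) = \left(-46 - 16\right) \left(-36\right) = \left(-62\right) \left(-36\right) = 2232$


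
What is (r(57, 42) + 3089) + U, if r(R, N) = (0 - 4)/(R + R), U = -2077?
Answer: 57682/57 ≈ 1012.0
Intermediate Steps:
r(R, N) = -2/R (r(R, N) = -4*1/(2*R) = -2/R)
(r(57, 42) + 3089) + U = (-2/57 + 3089) - 2077 = 176071/57 - 2077 = 57682/57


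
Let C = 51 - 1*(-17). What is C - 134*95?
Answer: -12662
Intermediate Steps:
C = 68 (C = 51 + 17 = 68)
C - 134*95 = 68 - 134*95 = 68 - 12730 = -12662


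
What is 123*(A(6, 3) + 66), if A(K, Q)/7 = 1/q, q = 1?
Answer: 8979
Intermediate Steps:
A(K, Q) = 7 (A(K, Q) = 7/1 = 7*1 = 7)
123*(A(6, 3) + 66) = 123*(7 + 66) = 123*73 = 8979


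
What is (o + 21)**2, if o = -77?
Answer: 3136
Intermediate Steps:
(o + 21)**2 = (-77 + 21)**2 = (-56)**2 = 3136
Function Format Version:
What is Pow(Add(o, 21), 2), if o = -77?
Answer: 3136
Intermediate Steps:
Pow(Add(o, 21), 2) = Pow(Add(-77, 21), 2) = Pow(-56, 2) = 3136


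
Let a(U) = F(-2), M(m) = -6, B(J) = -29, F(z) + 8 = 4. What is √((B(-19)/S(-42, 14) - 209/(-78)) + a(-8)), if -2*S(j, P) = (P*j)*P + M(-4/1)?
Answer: I*√1691763918/35698 ≈ 1.1522*I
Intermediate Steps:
F(z) = -4 (F(z) = -8 + 4 = -4)
a(U) = -4
S(j, P) = 3 - j*P²/2 (S(j, P) = -((P*j)*P - 6)/2 = -(j*P² - 6)/2 = -(-6 + j*P²)/2 = 3 - j*P²/2)
√((B(-19)/S(-42, 14) - 209/(-78)) + a(-8)) = √((-29/(3 - ½*(-42)*14²) - 209/(-78)) - 4) = √((-29/(3 - ½*(-42)*196) - 209*(-1/78)) - 4) = √((-29/(3 + 4116) + 209/78) - 4) = √((-29/4119 + 209/78) - 4) = √(95401/35698 - 4) = √(-47391/35698) = I*√1691763918/35698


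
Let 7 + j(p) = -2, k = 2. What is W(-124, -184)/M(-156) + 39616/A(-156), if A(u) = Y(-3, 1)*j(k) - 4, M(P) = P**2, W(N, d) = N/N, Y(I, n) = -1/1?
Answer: 964094981/121680 ≈ 7923.2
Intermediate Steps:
j(p) = -9 (j(p) = -7 - 2 = -9)
Y(I, n) = -1 (Y(I, n) = -1*1 = -1)
W(N, d) = 1
A(u) = 5 (A(u) = -1*(-9) - 4 = 9 - 4 = 5)
W(-124, -184)/M(-156) + 39616/A(-156) = 1/(-156)**2 + 39616/5 = 1/24336 + 39616*(1/5) = 1*(1/24336) + 39616/5 = 1/24336 + 39616/5 = 964094981/121680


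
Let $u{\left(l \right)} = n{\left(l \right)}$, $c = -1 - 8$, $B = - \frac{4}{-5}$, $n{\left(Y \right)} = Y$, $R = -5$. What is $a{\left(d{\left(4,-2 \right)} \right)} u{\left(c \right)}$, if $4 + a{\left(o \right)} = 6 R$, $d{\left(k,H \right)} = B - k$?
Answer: $306$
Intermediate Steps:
$B = \frac{4}{5}$ ($B = \left(-4\right) \left(- \frac{1}{5}\right) = \frac{4}{5} \approx 0.8$)
$d{\left(k,H \right)} = \frac{4}{5} - k$
$c = -9$ ($c = -1 - 8 = -9$)
$u{\left(l \right)} = l$
$a{\left(o \right)} = -34$ ($a{\left(o \right)} = -4 + 6 \left(-5\right) = -4 - 30 = -34$)
$a{\left(d{\left(4,-2 \right)} \right)} u{\left(c \right)} = \left(-34\right) \left(-9\right) = 306$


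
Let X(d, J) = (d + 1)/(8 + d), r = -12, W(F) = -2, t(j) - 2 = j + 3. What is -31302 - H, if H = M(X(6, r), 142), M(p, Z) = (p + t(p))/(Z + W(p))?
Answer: -2191143/70 ≈ -31302.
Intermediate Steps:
t(j) = 5 + j (t(j) = 2 + (j + 3) = 2 + (3 + j) = 5 + j)
X(d, J) = (1 + d)/(8 + d)
M(p, Z) = (5 + 2*p)/(-2 + Z) (M(p, Z) = (p + (5 + p))/(Z - 2) = (5 + 2*p)/(-2 + Z))
H = 3/70 (H = (5 + 2*((1 + 6)/(8 + 6)))/(-2 + 142) = (5 + 2*(7/14))/140 = (5 + 2*((1/14)*7))/140 = (5 + 2*(1/2))/140 = (5 + 1)/140 = (1/140)*6 = 3/70 ≈ 0.042857)
-31302 - H = -31302 - 1*3/70 = -31302 - 3/70 = -2191143/70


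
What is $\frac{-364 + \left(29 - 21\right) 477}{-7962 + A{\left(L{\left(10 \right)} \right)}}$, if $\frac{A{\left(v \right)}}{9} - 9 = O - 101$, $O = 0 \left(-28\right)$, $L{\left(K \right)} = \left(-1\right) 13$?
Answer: $- \frac{1726}{4395} \approx -0.39272$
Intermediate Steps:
$L{\left(K \right)} = -13$
$O = 0$
$A{\left(v \right)} = -828$ ($A{\left(v \right)} = 81 + 9 \left(0 - 101\right) = 81 + 9 \left(-101\right) = 81 - 909 = -828$)
$\frac{-364 + \left(29 - 21\right) 477}{-7962 + A{\left(L{\left(10 \right)} \right)}} = \frac{-364 + \left(29 - 21\right) 477}{-7962 - 828} = \frac{-364 + 8 \cdot 477}{-8790} = \left(-364 + 3816\right) \left(- \frac{1}{8790}\right) = 3452 \left(- \frac{1}{8790}\right) = - \frac{1726}{4395}$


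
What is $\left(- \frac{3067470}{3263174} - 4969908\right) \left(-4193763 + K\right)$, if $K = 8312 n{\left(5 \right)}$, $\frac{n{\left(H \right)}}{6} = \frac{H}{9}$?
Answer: $\frac{33781879312587411513}{1631587} \approx 2.0705 \cdot 10^{13}$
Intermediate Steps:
$n{\left(H \right)} = \frac{2 H}{3}$ ($n{\left(H \right)} = 6 \frac{H}{9} = \frac{2 H}{3}$)
$K = \frac{83120}{3}$ ($K = 8312 \cdot \frac{2}{3} \cdot 5 = 8312 \cdot \frac{10}{3} = \frac{83120}{3} \approx 27707.0$)
$\left(- \frac{3067470}{3263174} - 4969908\right) \left(-4193763 + K\right) = \left(- \frac{3067470}{3263174} - 4969908\right) \left(-4193763 + \frac{83120}{3}\right) = \left(\left(-3067470\right) \frac{1}{3263174} - 4969908\right) \left(- \frac{12498169}{3}\right) = \left(- \frac{1533735}{1631587} - 4969908\right) \left(- \frac{12498169}{3}\right) = \left(- \frac{8108838817731}{1631587}\right) \left(- \frac{12498169}{3}\right) = \frac{33781879312587411513}{1631587}$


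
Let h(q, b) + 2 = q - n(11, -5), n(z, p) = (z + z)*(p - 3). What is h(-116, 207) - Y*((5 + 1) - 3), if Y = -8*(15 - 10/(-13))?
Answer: 5674/13 ≈ 436.46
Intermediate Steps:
n(z, p) = 2*z*(-3 + p) (n(z, p) = (2*z)*(-3 + p) = 2*z*(-3 + p))
h(q, b) = 174 + q (h(q, b) = -2 + (q - 2*11*(-3 - 5)) = -2 + (q - 2*11*(-8)) = -2 + (q - 1*(-176)) = -2 + (q + 176) = -2 + (176 + q) = 174 + q)
Y = -1640/13 (Y = -8*(15 - 10*(-1/13)) = -8*(15 + 10/13) = -8*205/13 = -1640/13 ≈ -126.15)
h(-116, 207) - Y*((5 + 1) - 3) = (174 - 116) - (-1640)*((5 + 1) - 3)/13 = 58 - (-1640)*(6 - 3)/13 = 58 - (-1640)*3/13 = 58 - 1*(-4920/13) = 58 + 4920/13 = 5674/13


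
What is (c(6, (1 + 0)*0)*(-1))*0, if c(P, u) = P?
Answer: 0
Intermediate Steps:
(c(6, (1 + 0)*0)*(-1))*0 = (6*(-1))*0 = -6*0 = 0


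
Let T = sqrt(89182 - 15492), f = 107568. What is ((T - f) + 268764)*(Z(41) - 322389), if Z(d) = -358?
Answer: -52025525412 - 322747*sqrt(73690) ≈ -5.2113e+10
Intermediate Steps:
T = sqrt(73690) ≈ 271.46
((T - f) + 268764)*(Z(41) - 322389) = ((sqrt(73690) - 1*107568) + 268764)*(-358 - 322389) = ((sqrt(73690) - 107568) + 268764)*(-322747) = ((-107568 + sqrt(73690)) + 268764)*(-322747) = (161196 + sqrt(73690))*(-322747) = -52025525412 - 322747*sqrt(73690)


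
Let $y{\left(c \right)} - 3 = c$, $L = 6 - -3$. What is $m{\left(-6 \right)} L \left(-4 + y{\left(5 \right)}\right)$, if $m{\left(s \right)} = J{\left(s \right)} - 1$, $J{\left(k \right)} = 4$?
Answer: $108$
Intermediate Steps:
$L = 9$ ($L = 6 + 3 = 9$)
$y{\left(c \right)} = 3 + c$
$m{\left(s \right)} = 3$ ($m{\left(s \right)} = 4 - 1 = 3$)
$m{\left(-6 \right)} L \left(-4 + y{\left(5 \right)}\right) = 3 \cdot 9 \left(-4 + \left(3 + 5\right)\right) = 3 \cdot 9 \left(-4 + 8\right) = 3 \cdot 9 \cdot 4 = 3 \cdot 36 = 108$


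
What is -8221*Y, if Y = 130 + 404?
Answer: -4390014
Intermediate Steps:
Y = 534
-8221*Y = -8221*534 = -4390014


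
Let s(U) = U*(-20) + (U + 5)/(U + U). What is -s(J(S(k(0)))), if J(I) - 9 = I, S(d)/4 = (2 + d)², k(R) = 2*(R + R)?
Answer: 2497/5 ≈ 499.40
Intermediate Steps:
k(R) = 4*R (k(R) = 2*(2*R) = 4*R)
S(d) = 4*(2 + d)²
J(I) = 9 + I
s(U) = -20*U + (5 + U)/(2*U) (s(U) = -20*U + (5 + U)/((2*U)) = -20*U + (5 + U)*(1/(2*U)) = -20*U + (5 + U)/(2*U))
-s(J(S(k(0)))) = -(5 - (9 + 4*(2 + 4*0)²)*(-1 + 40*(9 + 4*(2 + 4*0)²)))/(2*(9 + 4*(2 + 4*0)²)) = -(5 - (9 + 4*(2 + 0)²)*(-1 + 40*(9 + 4*(2 + 0)²)))/(2*(9 + 4*(2 + 0)²)) = -(5 - (9 + 4*2²)*(-1 + 40*(9 + 4*2²)))/(2*(9 + 4*2²)) = -(5 - (9 + 4*4)*(-1 + 40*(9 + 4*4)))/(2*(9 + 4*4)) = -(5 - (9 + 16)*(-1 + 40*(9 + 16)))/(2*(9 + 16)) = -(5 - 1*25*(-1 + 40*25))/(2*25) = -(5 - 1*25*(-1 + 1000))/(2*25) = -(5 - 1*25*999)/(2*25) = -(5 - 24975)/(2*25) = -(-24970)/(2*25) = -1*(-2497/5) = 2497/5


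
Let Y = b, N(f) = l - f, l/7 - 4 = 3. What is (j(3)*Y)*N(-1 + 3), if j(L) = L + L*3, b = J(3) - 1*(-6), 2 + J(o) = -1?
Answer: 1692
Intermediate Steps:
l = 49 (l = 28 + 7*3 = 28 + 21 = 49)
J(o) = -3 (J(o) = -2 - 1 = -3)
b = 3 (b = -3 - 1*(-6) = -3 + 6 = 3)
N(f) = 49 - f
Y = 3
j(L) = 4*L (j(L) = L + 3*L = 4*L)
(j(3)*Y)*N(-1 + 3) = ((4*3)*3)*(49 - (-1 + 3)) = (12*3)*(49 - 1*2) = 36*(49 - 2) = 36*47 = 1692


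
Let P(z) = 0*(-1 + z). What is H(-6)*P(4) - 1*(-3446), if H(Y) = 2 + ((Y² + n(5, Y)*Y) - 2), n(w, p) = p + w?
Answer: 3446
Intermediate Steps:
P(z) = 0
H(Y) = Y² + Y*(5 + Y) (H(Y) = 2 + ((Y² + (Y + 5)*Y) - 2) = 2 + ((Y² + (5 + Y)*Y) - 2) = 2 + ((Y² + Y*(5 + Y)) - 2) = 2 + (-2 + Y² + Y*(5 + Y)) = Y² + Y*(5 + Y))
H(-6)*P(4) - 1*(-3446) = -6*(5 + 2*(-6))*0 - 1*(-3446) = -6*(5 - 12)*0 + 3446 = -6*(-7)*0 + 3446 = 42*0 + 3446 = 0 + 3446 = 3446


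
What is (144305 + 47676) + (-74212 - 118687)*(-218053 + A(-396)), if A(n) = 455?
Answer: 41974628583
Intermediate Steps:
(144305 + 47676) + (-74212 - 118687)*(-218053 + A(-396)) = (144305 + 47676) + (-74212 - 118687)*(-218053 + 455) = 191981 - 192899*(-217598) = 191981 + 41974436602 = 41974628583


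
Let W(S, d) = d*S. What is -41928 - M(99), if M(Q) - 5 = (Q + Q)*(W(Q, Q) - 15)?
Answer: -1979561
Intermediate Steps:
W(S, d) = S*d
M(Q) = 5 + 2*Q*(-15 + Q²) (M(Q) = 5 + (Q + Q)*(Q*Q - 15) = 5 + (2*Q)*(Q² - 15) = 5 + (2*Q)*(-15 + Q²) = 5 + 2*Q*(-15 + Q²))
-41928 - M(99) = -41928 - (5 - 30*99 + 2*99³) = -41928 - (5 - 2970 + 2*970299) = -41928 - (5 - 2970 + 1940598) = -41928 - 1*1937633 = -41928 - 1937633 = -1979561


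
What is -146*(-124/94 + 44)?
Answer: -292876/47 ≈ -6231.4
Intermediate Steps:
-146*(-124/94 + 44) = -146*(-124*1/94 + 44) = -146*(-62/47 + 44) = -146*2006/47 = -292876/47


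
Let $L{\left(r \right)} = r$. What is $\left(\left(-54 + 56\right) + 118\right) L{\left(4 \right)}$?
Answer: $480$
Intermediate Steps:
$\left(\left(-54 + 56\right) + 118\right) L{\left(4 \right)} = \left(\left(-54 + 56\right) + 118\right) 4 = \left(2 + 118\right) 4 = 120 \cdot 4 = 480$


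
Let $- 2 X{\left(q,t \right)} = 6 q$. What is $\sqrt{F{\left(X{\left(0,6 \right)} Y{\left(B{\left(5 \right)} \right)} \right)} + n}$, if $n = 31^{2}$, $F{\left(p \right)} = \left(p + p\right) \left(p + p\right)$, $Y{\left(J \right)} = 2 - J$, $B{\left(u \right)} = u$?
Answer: $31$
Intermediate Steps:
$X{\left(q,t \right)} = - 3 q$ ($X{\left(q,t \right)} = - \frac{6 q}{2} = - 3 q$)
$F{\left(p \right)} = 4 p^{2}$ ($F{\left(p \right)} = 2 p 2 p = 4 p^{2}$)
$n = 961$
$\sqrt{F{\left(X{\left(0,6 \right)} Y{\left(B{\left(5 \right)} \right)} \right)} + n} = \sqrt{4 \left(\left(-3\right) 0 \left(2 - 5\right)\right)^{2} + 961} = \sqrt{4 \left(0 \left(2 - 5\right)\right)^{2} + 961} = \sqrt{4 \left(0 \left(-3\right)\right)^{2} + 961} = \sqrt{4 \cdot 0^{2} + 961} = \sqrt{4 \cdot 0 + 961} = \sqrt{0 + 961} = \sqrt{961} = 31$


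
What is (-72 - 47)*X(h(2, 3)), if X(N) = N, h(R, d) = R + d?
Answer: -595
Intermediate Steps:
(-72 - 47)*X(h(2, 3)) = (-72 - 47)*(2 + 3) = -119*5 = -595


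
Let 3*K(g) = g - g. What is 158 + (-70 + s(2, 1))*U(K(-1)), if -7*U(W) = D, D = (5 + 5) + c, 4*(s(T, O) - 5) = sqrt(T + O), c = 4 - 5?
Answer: 1691/7 - 9*sqrt(3)/28 ≈ 241.01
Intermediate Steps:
K(g) = 0 (K(g) = (g - g)/3 = (1/3)*0 = 0)
c = -1
s(T, O) = 5 + sqrt(O + T)/4 (s(T, O) = 5 + sqrt(T + O)/4 = 5 + sqrt(O + T)/4)
D = 9 (D = (5 + 5) - 1 = 10 - 1 = 9)
U(W) = -9/7 (U(W) = -1/7*9 = -9/7)
158 + (-70 + s(2, 1))*U(K(-1)) = 158 + (-70 + (5 + sqrt(1 + 2)/4))*(-9/7) = 158 + (-70 + (5 + sqrt(3)/4))*(-9/7) = 158 + (-65 + sqrt(3)/4)*(-9/7) = 158 + (585/7 - 9*sqrt(3)/28) = 1691/7 - 9*sqrt(3)/28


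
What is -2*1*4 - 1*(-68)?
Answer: 60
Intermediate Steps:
-2*1*4 - 1*(-68) = -2*4 + 68 = -8 + 68 = 60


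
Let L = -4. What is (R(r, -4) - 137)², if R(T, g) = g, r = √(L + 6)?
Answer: 19881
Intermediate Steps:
r = √2 (r = √(-4 + 6) = √2 ≈ 1.4142)
(R(r, -4) - 137)² = (-4 - 137)² = (-141)² = 19881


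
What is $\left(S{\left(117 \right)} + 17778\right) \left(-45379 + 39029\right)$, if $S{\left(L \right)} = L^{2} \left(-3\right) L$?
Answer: $30397837350$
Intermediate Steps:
$S{\left(L \right)} = - 3 L^{3}$ ($S{\left(L \right)} = - 3 L^{2} L = - 3 L^{3}$)
$\left(S{\left(117 \right)} + 17778\right) \left(-45379 + 39029\right) = \left(- 3 \cdot 117^{3} + 17778\right) \left(-45379 + 39029\right) = \left(\left(-3\right) 1601613 + 17778\right) \left(-6350\right) = \left(-4804839 + 17778\right) \left(-6350\right) = \left(-4787061\right) \left(-6350\right) = 30397837350$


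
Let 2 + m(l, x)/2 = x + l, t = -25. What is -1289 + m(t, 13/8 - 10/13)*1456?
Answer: -77421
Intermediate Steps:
m(l, x) = -4 + 2*l + 2*x (m(l, x) = -4 + 2*(x + l) = -4 + 2*(l + x) = -4 + (2*l + 2*x) = -4 + 2*l + 2*x)
-1289 + m(t, 13/8 - 10/13)*1456 = -1289 + (-4 + 2*(-25) + 2*(13/8 - 10/13))*1456 = -1289 + (-4 - 50 + 2*(13*(⅛) - 10*1/13))*1456 = -1289 + (-4 - 50 + 2*(13/8 - 10/13))*1456 = -1289 + (-4 - 50 + 2*(89/104))*1456 = -1289 + (-4 - 50 + 89/52)*1456 = -1289 - 2719/52*1456 = -1289 - 76132 = -77421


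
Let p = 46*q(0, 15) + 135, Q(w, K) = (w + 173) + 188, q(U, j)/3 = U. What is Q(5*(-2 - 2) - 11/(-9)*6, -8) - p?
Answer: 640/3 ≈ 213.33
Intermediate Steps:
q(U, j) = 3*U
Q(w, K) = 361 + w (Q(w, K) = (173 + w) + 188 = 361 + w)
p = 135 (p = 46*(3*0) + 135 = 46*0 + 135 = 0 + 135 = 135)
Q(5*(-2 - 2) - 11/(-9)*6, -8) - p = (361 + (5*(-2 - 2) - 11/(-9)*6)) - 1*135 = (361 + (5*(-4) - 11*(-1/9)*6)) - 135 = (361 + (-20 + (11/9)*6)) - 135 = (361 + (-20 + 22/3)) - 135 = (361 - 38/3) - 135 = 1045/3 - 135 = 640/3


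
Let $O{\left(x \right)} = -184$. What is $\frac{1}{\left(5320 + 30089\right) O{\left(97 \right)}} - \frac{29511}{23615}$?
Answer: $- \frac{192271743431}{153857770440} \approx -1.2497$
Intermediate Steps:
$\frac{1}{\left(5320 + 30089\right) O{\left(97 \right)}} - \frac{29511}{23615} = \frac{1}{\left(5320 + 30089\right) \left(-184\right)} - \frac{29511}{23615} = \frac{1}{35409} \left(- \frac{1}{184}\right) - \frac{29511}{23615} = - \frac{1}{6515256} - \frac{29511}{23615} = - \frac{192271743431}{153857770440}$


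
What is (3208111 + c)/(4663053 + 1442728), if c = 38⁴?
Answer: 5293247/6105781 ≈ 0.86692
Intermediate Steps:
c = 2085136
(3208111 + c)/(4663053 + 1442728) = (3208111 + 2085136)/(4663053 + 1442728) = 5293247/6105781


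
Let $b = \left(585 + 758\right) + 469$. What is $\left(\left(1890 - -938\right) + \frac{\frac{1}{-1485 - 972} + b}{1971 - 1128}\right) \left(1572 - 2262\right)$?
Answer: $- \frac{1348248479530}{690417} \approx -1.9528 \cdot 10^{6}$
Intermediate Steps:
$b = 1812$ ($b = 1343 + 469 = 1812$)
$\left(\left(1890 - -938\right) + \frac{\frac{1}{-1485 - 972} + b}{1971 - 1128}\right) \left(1572 - 2262\right) = \left(\left(1890 - -938\right) + \frac{\frac{1}{-1485 - 972} + 1812}{1971 - 1128}\right) \left(1572 - 2262\right) = \left(\left(1890 + 938\right) + \frac{\frac{1}{-2457} + 1812}{843}\right) \left(-690\right) = \left(2828 + \left(- \frac{1}{2457} + 1812\right) \frac{1}{843}\right) \left(-690\right) = \left(2828 + \frac{4452083}{2457} \cdot \frac{1}{843}\right) \left(-690\right) = \left(2828 + \frac{4452083}{2071251}\right) \left(-690\right) = \frac{5861949911}{2071251} \left(-690\right) = - \frac{1348248479530}{690417}$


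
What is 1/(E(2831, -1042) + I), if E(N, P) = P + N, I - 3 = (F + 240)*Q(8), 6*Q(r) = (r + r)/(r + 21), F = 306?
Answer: 29/53424 ≈ 0.00054283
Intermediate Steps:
Q(r) = r/(3*(21 + r)) (Q(r) = ((r + r)/(r + 21))/6 = ((2*r)/(21 + r))/6 = (2*r/(21 + r))/6 = r/(3*(21 + r)))
I = 1543/29 (I = 3 + (306 + 240)*((⅓)*8/(21 + 8)) = 3 + 546*((⅓)*8/29) = 3 + 546*((⅓)*8*(1/29)) = 3 + 546*(8/87) = 3 + 1456/29 = 1543/29 ≈ 53.207)
E(N, P) = N + P
1/(E(2831, -1042) + I) = 1/((2831 - 1042) + 1543/29) = 1/(1789 + 1543/29) = 1/(53424/29) = 29/53424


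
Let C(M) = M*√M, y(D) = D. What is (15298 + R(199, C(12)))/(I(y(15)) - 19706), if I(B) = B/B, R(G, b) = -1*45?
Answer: -2179/2815 ≈ -0.77407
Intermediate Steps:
C(M) = M^(3/2)
R(G, b) = -45
I(B) = 1
(15298 + R(199, C(12)))/(I(y(15)) - 19706) = (15298 - 45)/(1 - 19706) = 15253/(-19705) = 15253*(-1/19705) = -2179/2815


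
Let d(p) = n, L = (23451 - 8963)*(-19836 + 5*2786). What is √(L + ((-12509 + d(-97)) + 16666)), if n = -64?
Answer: I*√85562035 ≈ 9250.0*I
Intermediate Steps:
L = -85566128 (L = 14488*(-19836 + 13930) = 14488*(-5906) = -85566128)
d(p) = -64
√(L + ((-12509 + d(-97)) + 16666)) = √(-85566128 + ((-12509 - 64) + 16666)) = √(-85566128 + (-12573 + 16666)) = √(-85566128 + 4093) = √(-85562035) = I*√85562035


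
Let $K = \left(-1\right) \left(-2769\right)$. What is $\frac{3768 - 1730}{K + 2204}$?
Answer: $\frac{2038}{4973} \approx 0.40981$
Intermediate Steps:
$K = 2769$
$\frac{3768 - 1730}{K + 2204} = \frac{3768 - 1730}{2769 + 2204} = \frac{2038}{4973}$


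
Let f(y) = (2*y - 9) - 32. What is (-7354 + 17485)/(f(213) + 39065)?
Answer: 3377/13150 ≈ 0.25681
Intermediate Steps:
f(y) = -41 + 2*y (f(y) = (-9 + 2*y) - 32 = -41 + 2*y)
(-7354 + 17485)/(f(213) + 39065) = (-7354 + 17485)/((-41 + 2*213) + 39065) = 10131/((-41 + 426) + 39065) = 10131/(385 + 39065) = 10131/39450 = 10131*(1/39450) = 3377/13150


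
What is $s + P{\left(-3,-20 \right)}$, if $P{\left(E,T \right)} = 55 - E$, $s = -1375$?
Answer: $-1317$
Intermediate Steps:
$s + P{\left(-3,-20 \right)} = -1375 + \left(55 - -3\right) = -1375 + \left(55 + 3\right) = -1375 + 58 = -1317$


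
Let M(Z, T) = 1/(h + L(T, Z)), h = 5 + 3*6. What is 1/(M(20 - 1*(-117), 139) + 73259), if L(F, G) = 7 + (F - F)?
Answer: 30/2197771 ≈ 1.3650e-5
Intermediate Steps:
L(F, G) = 7 (L(F, G) = 7 + 0 = 7)
h = 23 (h = 5 + 18 = 23)
M(Z, T) = 1/30 (M(Z, T) = 1/(23 + 7) = 1/30)
1/(M(20 - 1*(-117), 139) + 73259) = 1/(1/30 + 73259) = 1/(2197771/30) = 30/2197771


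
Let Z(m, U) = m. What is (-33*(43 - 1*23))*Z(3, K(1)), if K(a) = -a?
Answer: -1980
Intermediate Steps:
(-33*(43 - 1*23))*Z(3, K(1)) = -33*(43 - 1*23)*3 = -33*(43 - 23)*3 = -33*20*3 = -660*3 = -1980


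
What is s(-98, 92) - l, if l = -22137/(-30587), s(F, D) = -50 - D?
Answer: -4365491/30587 ≈ -142.72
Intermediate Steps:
l = 22137/30587 (l = -22137*(-1/30587) = 22137/30587 ≈ 0.72374)
s(-98, 92) - l = (-50 - 1*92) - 1*22137/30587 = (-50 - 92) - 22137/30587 = -142 - 22137/30587 = -4365491/30587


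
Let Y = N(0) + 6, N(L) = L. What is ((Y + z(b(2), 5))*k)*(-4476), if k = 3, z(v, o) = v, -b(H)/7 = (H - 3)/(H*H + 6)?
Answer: -449838/5 ≈ -89968.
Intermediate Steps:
b(H) = -7*(-3 + H)/(6 + H²) (b(H) = -7*(H - 3)/(H*H + 6) = -7*(-3 + H)/(H² + 6) = -7*(-3 + H)/(6 + H²))
Y = 6 (Y = 0 + 6 = 6)
((Y + z(b(2), 5))*k)*(-4476) = ((6 + 7*(3 - 1*2)/(6 + 2²))*3)*(-4476) = ((6 + 7*(3 - 2)/(6 + 4))*3)*(-4476) = ((6 + 7*1/10)*3)*(-4476) = ((6 + 7*(⅒)*1)*3)*(-4476) = ((6 + 7/10)*3)*(-4476) = ((67/10)*3)*(-4476) = (201/10)*(-4476) = -449838/5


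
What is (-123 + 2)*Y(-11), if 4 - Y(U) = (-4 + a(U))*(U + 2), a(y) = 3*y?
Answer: 39809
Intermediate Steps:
Y(U) = 4 - (-4 + 3*U)*(2 + U) (Y(U) = 4 - (-4 + 3*U)*(U + 2) = 4 - (-4 + 3*U)*(2 + U))
(-123 + 2)*Y(-11) = (-123 + 2)*(12 - 3*(-11)² - 2*(-11)) = -121*(12 - 3*121 + 22) = -121*(12 - 363 + 22) = -121*(-329) = 39809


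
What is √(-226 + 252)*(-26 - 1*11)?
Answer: -37*√26 ≈ -188.66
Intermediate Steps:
√(-226 + 252)*(-26 - 1*11) = √26*(-26 - 11) = √26*(-37) = -37*√26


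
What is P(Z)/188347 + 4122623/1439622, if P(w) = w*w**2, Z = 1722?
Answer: 7351801761994037/271148484834 ≈ 27114.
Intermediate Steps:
P(w) = w**3
P(Z)/188347 + 4122623/1439622 = 1722**3/188347 + 4122623/1439622 = 5106219048*(1/188347) + 4122623*(1/1439622) = 5106219048/188347 + 4122623/1439622 = 7351801761994037/271148484834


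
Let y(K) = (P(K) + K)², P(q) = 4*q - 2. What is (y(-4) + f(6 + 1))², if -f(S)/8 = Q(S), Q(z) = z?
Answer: 183184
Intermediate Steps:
f(S) = -8*S
P(q) = -2 + 4*q
y(K) = (-2 + 5*K)² (y(K) = ((-2 + 4*K) + K)² = (-2 + 5*K)²)
(y(-4) + f(6 + 1))² = ((-2 + 5*(-4))² - 8*(6 + 1))² = ((-2 - 20)² - 8*7)² = ((-22)² - 56)² = (484 - 56)² = 428² = 183184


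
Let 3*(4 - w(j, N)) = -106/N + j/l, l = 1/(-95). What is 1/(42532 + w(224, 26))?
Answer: 13/645199 ≈ 2.0149e-5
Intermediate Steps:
l = -1/95 ≈ -0.010526
w(j, N) = 4 + 95*j/3 + 106/(3*N) (w(j, N) = 4 - (-106/N + j/(-1/95))/3 = 4 - (-106/N + j*(-95))/3 = 4 - (-106/N - 95*j)/3 = 4 + (95*j/3 + 106/(3*N)) = 4 + 95*j/3 + 106/(3*N))
1/(42532 + w(224, 26)) = 1/(42532 + (⅓)*(106 + 26*(12 + 95*224))/26) = 1/(42532 + (⅓)*(1/26)*(106 + 26*(12 + 21280))) = 1/(42532 + (⅓)*(1/26)*(106 + 26*21292)) = 1/(42532 + (⅓)*(1/26)*(106 + 553592)) = 1/(42532 + (⅓)*(1/26)*553698) = 1/(42532 + 92283/13) = 1/(645199/13) = 13/645199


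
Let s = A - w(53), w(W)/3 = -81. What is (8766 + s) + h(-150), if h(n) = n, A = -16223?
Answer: -7364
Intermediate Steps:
w(W) = -243 (w(W) = 3*(-81) = -243)
s = -15980 (s = -16223 - 1*(-243) = -16223 + 243 = -15980)
(8766 + s) + h(-150) = (8766 - 15980) - 150 = -7214 - 150 = -7364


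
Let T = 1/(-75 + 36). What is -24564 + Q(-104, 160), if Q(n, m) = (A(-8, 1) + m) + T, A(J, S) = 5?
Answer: -951562/39 ≈ -24399.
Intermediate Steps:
T = -1/39 (T = 1/(-39) = -1/39 ≈ -0.025641)
Q(n, m) = 194/39 + m (Q(n, m) = (5 + m) - 1/39 = 194/39 + m)
-24564 + Q(-104, 160) = -24564 + (194/39 + 160) = -24564 + 6434/39 = -951562/39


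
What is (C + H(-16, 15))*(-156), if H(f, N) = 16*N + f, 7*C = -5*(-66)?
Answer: -296088/7 ≈ -42298.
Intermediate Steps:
C = 330/7 (C = (-5*(-66))/7 = (1/7)*330 = 330/7 ≈ 47.143)
H(f, N) = f + 16*N
(C + H(-16, 15))*(-156) = (330/7 + (-16 + 16*15))*(-156) = (330/7 + (-16 + 240))*(-156) = (330/7 + 224)*(-156) = (1898/7)*(-156) = -296088/7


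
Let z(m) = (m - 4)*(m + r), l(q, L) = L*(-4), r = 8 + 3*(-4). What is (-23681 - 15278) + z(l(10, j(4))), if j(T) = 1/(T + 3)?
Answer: -1907967/49 ≈ -38938.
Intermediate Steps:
j(T) = 1/(3 + T)
r = -4 (r = 8 - 12 = -4)
l(q, L) = -4*L
z(m) = (-4 + m)**2 (z(m) = (m - 4)*(m - 4) = (-4 + m)*(-4 + m) = (-4 + m)**2)
(-23681 - 15278) + z(l(10, j(4))) = (-23681 - 15278) + (16 + (-4/(3 + 4))**2 - (-32)/(3 + 4)) = -38959 + (16 + (-4/7)**2 - (-32)/7) = -38959 + (16 + (-4*1/7)**2 - (-32)/7) = -38959 + (16 + (-4/7)**2 - 8*(-4/7)) = -38959 + (16 + 16/49 + 32/7) = -38959 + 1024/49 = -1907967/49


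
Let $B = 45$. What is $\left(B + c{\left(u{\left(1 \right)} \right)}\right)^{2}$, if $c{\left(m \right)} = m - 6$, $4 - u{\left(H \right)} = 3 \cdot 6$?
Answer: $625$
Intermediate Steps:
$u{\left(H \right)} = -14$ ($u{\left(H \right)} = 4 - 3 \cdot 6 = 4 - 18 = -14$)
$c{\left(m \right)} = -6 + m$
$\left(B + c{\left(u{\left(1 \right)} \right)}\right)^{2} = \left(45 - 20\right)^{2} = 25^{2} = 625$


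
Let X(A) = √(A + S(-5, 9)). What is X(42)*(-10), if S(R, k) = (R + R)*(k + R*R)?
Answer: -10*I*√298 ≈ -172.63*I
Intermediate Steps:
S(R, k) = 2*R*(k + R²) (S(R, k) = (2*R)*(k + R²) = 2*R*(k + R²))
X(A) = √(-340 + A) (X(A) = √(A + 2*(-5)*(9 + (-5)²)) = √(A + 2*(-5)*(9 + 25)) = √(A + 2*(-5)*34) = √(A - 340) = √(-340 + A))
X(42)*(-10) = √(-340 + 42)*(-10) = √(-298)*(-10) = (I*√298)*(-10) = -10*I*√298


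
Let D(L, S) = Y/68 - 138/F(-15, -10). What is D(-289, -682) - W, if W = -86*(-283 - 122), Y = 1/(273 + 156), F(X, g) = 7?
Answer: -7116451049/204204 ≈ -34850.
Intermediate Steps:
Y = 1/429 ≈ 0.0023310
D(L, S) = -4025729/204204 (D(L, S) = (1/429)/68 - 138/7 = (1/429)*(1/68) - 138*⅐ = 1/29172 - 138/7 = -4025729/204204)
W = 34830 (W = -86*(-405) = 34830)
D(-289, -682) - W = -4025729/204204 - 1*34830 = -4025729/204204 - 34830 = -7116451049/204204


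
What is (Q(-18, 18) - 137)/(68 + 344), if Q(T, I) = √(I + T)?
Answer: -137/412 ≈ -0.33252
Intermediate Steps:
(Q(-18, 18) - 137)/(68 + 344) = (√(18 - 18) - 137)/(68 + 344) = (√0 - 137)/412 = (0 - 137)*(1/412) = -137*1/412 = -137/412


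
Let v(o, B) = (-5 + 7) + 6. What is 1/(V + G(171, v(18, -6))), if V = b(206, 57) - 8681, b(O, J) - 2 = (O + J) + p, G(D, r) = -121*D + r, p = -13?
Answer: -1/29112 ≈ -3.4350e-5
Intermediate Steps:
v(o, B) = 8 (v(o, B) = 2 + 6 = 8)
G(D, r) = r - 121*D
b(O, J) = -11 + J + O (b(O, J) = 2 + ((O + J) - 13) = 2 + ((J + O) - 13) = 2 + (-13 + J + O) = -11 + J + O)
V = -8429 (V = (-11 + 57 + 206) - 8681 = 252 - 8681 = -8429)
1/(V + G(171, v(18, -6))) = 1/(-8429 + (8 - 121*171)) = 1/(-8429 + (8 - 20691)) = 1/(-8429 - 20683) = 1/(-29112) = -1/29112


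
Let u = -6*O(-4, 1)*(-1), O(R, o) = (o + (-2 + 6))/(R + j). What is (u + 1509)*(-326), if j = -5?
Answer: -1472542/3 ≈ -4.9085e+5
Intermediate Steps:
O(R, o) = (4 + o)/(-5 + R) (O(R, o) = (o + (-2 + 6))/(R - 5) = (o + 4)/(-5 + R) = (4 + o)/(-5 + R))
u = -10/3 (u = -6*(4 + 1)/(-5 - 4)*(-1) = -6*5/(-9)*(-1) = -(-2)*5/3*(-1) = -6*(-5/9)*(-1) = (10/3)*(-1) = -10/3 ≈ -3.3333)
(u + 1509)*(-326) = (-10/3 + 1509)*(-326) = (4517/3)*(-326) = -1472542/3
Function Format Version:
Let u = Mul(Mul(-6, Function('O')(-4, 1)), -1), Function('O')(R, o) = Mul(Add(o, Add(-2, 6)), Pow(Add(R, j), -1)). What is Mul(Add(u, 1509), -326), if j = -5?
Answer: Rational(-1472542, 3) ≈ -4.9085e+5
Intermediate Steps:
Function('O')(R, o) = Mul(Pow(Add(-5, R), -1), Add(4, o)) (Function('O')(R, o) = Mul(Add(o, Add(-2, 6)), Pow(Add(R, -5), -1)) = Mul(Add(o, 4), Pow(Add(-5, R), -1)) = Mul(Add(4, o), Pow(Add(-5, R), -1)) = Mul(Pow(Add(-5, R), -1), Add(4, o)))
u = Rational(-10, 3) (u = Mul(Mul(-6, Mul(Pow(Add(-5, -4), -1), Add(4, 1))), -1) = Mul(Mul(-6, Mul(Pow(-9, -1), 5)), -1) = Mul(Mul(-6, Mul(Rational(-1, 9), 5)), -1) = Mul(Mul(-6, Rational(-5, 9)), -1) = Mul(Rational(10, 3), -1) = Rational(-10, 3) ≈ -3.3333)
Mul(Add(u, 1509), -326) = Mul(Add(Rational(-10, 3), 1509), -326) = Mul(Rational(4517, 3), -326) = Rational(-1472542, 3)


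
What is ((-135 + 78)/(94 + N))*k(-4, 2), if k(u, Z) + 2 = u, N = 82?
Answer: 171/88 ≈ 1.9432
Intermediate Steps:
k(u, Z) = -2 + u
((-135 + 78)/(94 + N))*k(-4, 2) = ((-135 + 78)/(94 + 82))*(-2 - 4) = -57/176*(-6) = 171/88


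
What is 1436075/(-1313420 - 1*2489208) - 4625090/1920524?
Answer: -299198724115/107397622604 ≈ -2.7859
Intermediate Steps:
1436075/(-1313420 - 1*2489208) - 4625090/1920524 = 1436075/(-1313420 - 2489208) - 4625090*1/1920524 = 1436075/(-3802628) - 2312545/960262 = 1436075*(-1/3802628) - 2312545/960262 = -84475/223684 - 2312545/960262 = -299198724115/107397622604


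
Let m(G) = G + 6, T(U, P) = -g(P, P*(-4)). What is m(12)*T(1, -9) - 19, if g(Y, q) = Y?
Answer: 143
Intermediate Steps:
T(U, P) = -P
m(G) = 6 + G
m(12)*T(1, -9) - 19 = (6 + 12)*(-1*(-9)) - 19 = 18*9 - 19 = 162 - 19 = 143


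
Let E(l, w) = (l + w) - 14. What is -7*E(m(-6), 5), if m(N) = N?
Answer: 105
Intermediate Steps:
E(l, w) = -14 + l + w
-7*E(m(-6), 5) = -7*(-14 - 6 + 5) = -7*(-15) = 105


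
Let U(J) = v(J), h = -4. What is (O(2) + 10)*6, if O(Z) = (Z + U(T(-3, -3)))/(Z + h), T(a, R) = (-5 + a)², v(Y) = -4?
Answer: 66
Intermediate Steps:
U(J) = -4
O(Z) = 1 (O(Z) = (Z - 4)/(Z - 4) = (-4 + Z)/(-4 + Z) = 1)
(O(2) + 10)*6 = (1 + 10)*6 = 11*6 = 66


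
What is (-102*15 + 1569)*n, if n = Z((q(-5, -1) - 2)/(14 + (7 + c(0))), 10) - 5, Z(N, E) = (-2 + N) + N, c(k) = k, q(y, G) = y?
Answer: -299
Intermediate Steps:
Z(N, E) = -2 + 2*N
n = -23/3 (n = (-2 + 2*((-5 - 2)/(14 + (7 + 0)))) - 5 = (-2 + 2*(-7/(14 + 7))) - 5 = (-2 + 2*(-7/21)) - 5 = (-2 + 2*(-7*1/21)) - 5 = (-2 + 2*(-⅓)) - 5 = (-2 - ⅔) - 5 = -8/3 - 5 = -23/3 ≈ -7.6667)
(-102*15 + 1569)*n = (-102*15 + 1569)*(-23/3) = (-1530 + 1569)*(-23/3) = 39*(-23/3) = -299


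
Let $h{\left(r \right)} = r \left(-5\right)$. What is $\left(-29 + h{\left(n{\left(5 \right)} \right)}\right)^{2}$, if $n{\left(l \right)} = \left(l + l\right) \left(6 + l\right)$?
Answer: $335241$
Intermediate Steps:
$n{\left(l \right)} = 2 l \left(6 + l\right)$
$h{\left(r \right)} = - 5 r$
$\left(-29 + h{\left(n{\left(5 \right)} \right)}\right)^{2} = \left(-29 - 5 \cdot 2 \cdot 5 \left(6 + 5\right)\right)^{2} = \left(-29 - 5 \cdot 2 \cdot 5 \cdot 11\right)^{2} = \left(-29 - 550\right)^{2} = \left(-579\right)^{2} = 335241$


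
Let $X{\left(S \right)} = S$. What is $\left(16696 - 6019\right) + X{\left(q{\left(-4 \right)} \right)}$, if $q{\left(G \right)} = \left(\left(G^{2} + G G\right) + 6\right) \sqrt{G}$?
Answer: $10677 + 76 i \approx 10677.0 + 76.0 i$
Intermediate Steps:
$q{\left(G \right)} = \sqrt{G} \left(6 + 2 G^{2}\right)$ ($q{\left(G \right)} = \left(\left(G^{2} + G^{2}\right) + 6\right) \sqrt{G} = \left(2 G^{2} + 6\right) \sqrt{G} = \left(6 + 2 G^{2}\right) \sqrt{G} = \sqrt{G} \left(6 + 2 G^{2}\right)$)
$\left(16696 - 6019\right) + X{\left(q{\left(-4 \right)} \right)} = \left(16696 - 6019\right) + 2 \sqrt{-4} \left(3 + \left(-4\right)^{2}\right) = 10677 + 2 \cdot 2 i \left(3 + 16\right) = 10677 + 2 \cdot 2 i 19 = 10677 + 76 i$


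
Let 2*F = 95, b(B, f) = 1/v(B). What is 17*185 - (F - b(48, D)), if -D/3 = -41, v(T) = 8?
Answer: 24781/8 ≈ 3097.6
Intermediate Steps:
D = 123 (D = -3*(-41) = 123)
b(B, f) = 1/8
F = 95/2 (F = (1/2)*95 = 95/2 ≈ 47.500)
17*185 - (F - b(48, D)) = 17*185 - (95/2 - 1*1/8) = 3145 - (95/2 - 1/8) = 3145 - 1*379/8 = 3145 - 379/8 = 24781/8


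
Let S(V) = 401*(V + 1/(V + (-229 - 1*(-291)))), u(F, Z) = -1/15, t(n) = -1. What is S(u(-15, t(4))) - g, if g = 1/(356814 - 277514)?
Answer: -4477344227/221009100 ≈ -20.259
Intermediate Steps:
g = 1/79300 ≈ 1.2610e-5
u(F, Z) = -1/15 (u(F, Z) = -1*1/15 = -1/15)
S(V) = 401*V + 401/(62 + V) (S(V) = 401*(V + 1/(V + (-229 + 291))) = 401*(V + 1/(V + 62)) = 401*(V + 1/(62 + V)) = 401*V + 401/(62 + V))
S(u(-15, t(4))) - g = 401*(1 + (-1/15)**2 + 62*(-1/15))/(62 - 1/15) - 1*1/79300 = 401*(1 + 1/225 - 62/15)/(929/15) - 1/79300 = 401*(15/929)*(-704/225) - 1/79300 = -282304/13935 - 1/79300 = -4477344227/221009100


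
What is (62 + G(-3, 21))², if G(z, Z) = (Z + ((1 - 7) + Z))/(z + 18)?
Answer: 103684/25 ≈ 4147.4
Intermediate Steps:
G(z, Z) = (-6 + 2*Z)/(18 + z) (G(z, Z) = (Z + (-6 + Z))/(18 + z) = (-6 + 2*Z)/(18 + z))
(62 + G(-3, 21))² = (62 + 2*(-3 + 21)/(18 - 3))² = (62 + 2*18/15)² = (62 + 2*(1/15)*18)² = (62 + 12/5)² = (322/5)² = 103684/25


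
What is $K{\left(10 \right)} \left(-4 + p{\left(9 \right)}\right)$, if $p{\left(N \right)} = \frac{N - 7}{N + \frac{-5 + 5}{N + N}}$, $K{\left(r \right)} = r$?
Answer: $- \frac{340}{9} \approx -37.778$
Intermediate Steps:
$p{\left(N \right)} = \frac{-7 + N}{N}$ ($p{\left(N \right)} = \frac{-7 + N}{N + \frac{0}{2 N}} = \frac{-7 + N}{N + 0 \frac{1}{2 N}} = \frac{-7 + N}{N + 0} = \frac{-7 + N}{N}$)
$K{\left(10 \right)} \left(-4 + p{\left(9 \right)}\right) = 10 \left(-4 + \frac{-7 + 9}{9}\right) = 10 \left(-4 + \frac{1}{9} \cdot 2\right) = 10 \left(-4 + \frac{2}{9}\right) = 10 \left(- \frac{34}{9}\right) = - \frac{340}{9}$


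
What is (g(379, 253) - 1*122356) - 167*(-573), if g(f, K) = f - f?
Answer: -26665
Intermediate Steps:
g(f, K) = 0
(g(379, 253) - 1*122356) - 167*(-573) = (0 - 1*122356) - 167*(-573) = (0 - 122356) + 95691 = -122356 + 95691 = -26665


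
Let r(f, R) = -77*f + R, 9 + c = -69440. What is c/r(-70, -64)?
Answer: -69449/5326 ≈ -13.040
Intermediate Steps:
c = -69449 (c = -9 - 69440 = -69449)
r(f, R) = R - 77*f
c/r(-70, -64) = -69449/(-64 - 77*(-70)) = -69449/(-64 + 5390) = -69449/5326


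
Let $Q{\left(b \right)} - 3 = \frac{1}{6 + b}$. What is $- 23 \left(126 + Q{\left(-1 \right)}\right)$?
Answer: $- \frac{14858}{5} \approx -2971.6$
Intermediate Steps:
$Q{\left(b \right)} = 3 + \frac{1}{6 + b}$
$- 23 \left(126 + Q{\left(-1 \right)}\right) = - 23 \left(126 + \frac{19 + 3 \left(-1\right)}{6 - 1}\right) = - 23 \left(126 + \frac{19 - 3}{5}\right) = - 23 \left(126 + \frac{1}{5} \cdot 16\right) = - 23 \left(126 + \frac{16}{5}\right) = \left(-23\right) \frac{646}{5} = - \frac{14858}{5}$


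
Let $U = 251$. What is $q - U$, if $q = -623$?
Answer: $-874$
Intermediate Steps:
$q - U = -623 - 251 = -874$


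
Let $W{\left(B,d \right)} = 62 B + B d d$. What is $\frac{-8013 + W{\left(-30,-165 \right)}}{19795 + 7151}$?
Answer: $- \frac{91847}{2994} \approx -30.677$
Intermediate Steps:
$W{\left(B,d \right)} = 62 B + B d^{2}$
$\frac{-8013 + W{\left(-30,-165 \right)}}{19795 + 7151} = \frac{-8013 - 30 \left(62 + \left(-165\right)^{2}\right)}{19795 + 7151} = \frac{-8013 - 30 \left(62 + 27225\right)}{26946} = \left(-8013 - 818610\right) \frac{1}{26946} = \left(-826623\right) \frac{1}{26946} = - \frac{91847}{2994}$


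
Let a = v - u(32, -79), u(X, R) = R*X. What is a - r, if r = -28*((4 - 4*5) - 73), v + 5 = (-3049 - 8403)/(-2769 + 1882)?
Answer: 38949/887 ≈ 43.911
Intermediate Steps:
v = 7017/887 (v = -5 + (-3049 - 8403)/(-2769 + 1882) = -5 - 11452/(-887) = -5 - 11452*(-1/887) = -5 + 11452/887 = 7017/887 ≈ 7.9109)
r = 2492 (r = -28*((4 - 20) - 73) = -28*(-16 - 73) = -28*(-89) = 2492)
a = 2249353/887 (a = 7017/887 - (-79)*32 = 7017/887 - 1*(-2528) = 7017/887 + 2528 = 2249353/887 ≈ 2535.9)
a - r = 2249353/887 - 1*2492 = 2249353/887 - 2492 = 38949/887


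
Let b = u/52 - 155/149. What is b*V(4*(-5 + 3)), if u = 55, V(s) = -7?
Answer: -945/7748 ≈ -0.12197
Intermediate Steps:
b = 135/7748 (b = 55/52 - 155/149 = 135/7748 ≈ 0.017424)
b*V(4*(-5 + 3)) = (135/7748)*(-7) = -945/7748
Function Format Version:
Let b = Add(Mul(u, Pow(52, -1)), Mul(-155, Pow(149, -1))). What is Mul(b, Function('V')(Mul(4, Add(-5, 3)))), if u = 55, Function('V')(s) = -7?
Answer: Rational(-945, 7748) ≈ -0.12197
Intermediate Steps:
b = Rational(135, 7748) (b = Add(Mul(55, Pow(52, -1)), Mul(-155, Pow(149, -1))) = Add(Mul(55, Rational(1, 52)), Mul(-155, Rational(1, 149))) = Add(Rational(55, 52), Rational(-155, 149)) = Rational(135, 7748) ≈ 0.017424)
Mul(b, Function('V')(Mul(4, Add(-5, 3)))) = Mul(Rational(135, 7748), -7) = Rational(-945, 7748)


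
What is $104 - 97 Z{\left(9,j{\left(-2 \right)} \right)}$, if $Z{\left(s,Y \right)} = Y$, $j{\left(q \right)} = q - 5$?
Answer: $783$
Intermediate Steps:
$j{\left(q \right)} = -5 + q$
$104 - 97 Z{\left(9,j{\left(-2 \right)} \right)} = 104 - 97 \left(-5 - 2\right) = 104 - -679 = 104 + 679 = 783$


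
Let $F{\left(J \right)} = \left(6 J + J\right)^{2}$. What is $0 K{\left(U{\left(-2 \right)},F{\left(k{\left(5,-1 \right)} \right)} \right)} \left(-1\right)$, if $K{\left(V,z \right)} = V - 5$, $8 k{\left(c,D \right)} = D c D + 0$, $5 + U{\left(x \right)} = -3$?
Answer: $0$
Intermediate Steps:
$U{\left(x \right)} = -8$ ($U{\left(x \right)} = -5 - 3 = -8$)
$k{\left(c,D \right)} = \frac{c D^{2}}{8}$ ($k{\left(c,D \right)} = \frac{D c D + 0}{8} = \frac{c D^{2} + 0}{8} = \frac{c D^{2}}{8}$)
$F{\left(J \right)} = 49 J^{2}$ ($F{\left(J \right)} = \left(7 J\right)^{2} = 49 J^{2}$)
$K{\left(V,z \right)} = -5 + V$
$0 K{\left(U{\left(-2 \right)},F{\left(k{\left(5,-1 \right)} \right)} \right)} \left(-1\right) = 0 \left(-5 - 8\right) \left(-1\right) = 0 \left(-13\right) \left(-1\right) = 0 \left(-1\right) = 0$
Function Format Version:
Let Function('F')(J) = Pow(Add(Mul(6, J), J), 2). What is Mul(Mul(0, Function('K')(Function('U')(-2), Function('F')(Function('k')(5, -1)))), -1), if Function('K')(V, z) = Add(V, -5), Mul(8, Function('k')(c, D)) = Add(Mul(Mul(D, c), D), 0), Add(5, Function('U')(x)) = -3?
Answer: 0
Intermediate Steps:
Function('U')(x) = -8 (Function('U')(x) = Add(-5, -3) = -8)
Function('k')(c, D) = Mul(Rational(1, 8), c, Pow(D, 2)) (Function('k')(c, D) = Mul(Rational(1, 8), Add(Mul(Mul(D, c), D), 0)) = Mul(Rational(1, 8), Add(Mul(c, Pow(D, 2)), 0)) = Mul(Rational(1, 8), Mul(c, Pow(D, 2))) = Mul(Rational(1, 8), c, Pow(D, 2)))
Function('F')(J) = Mul(49, Pow(J, 2)) (Function('F')(J) = Pow(Mul(7, J), 2) = Mul(49, Pow(J, 2)))
Function('K')(V, z) = Add(-5, V)
Mul(Mul(0, Function('K')(Function('U')(-2), Function('F')(Function('k')(5, -1)))), -1) = Mul(Mul(0, Add(-5, -8)), -1) = Mul(Mul(0, -13), -1) = Mul(0, -1) = 0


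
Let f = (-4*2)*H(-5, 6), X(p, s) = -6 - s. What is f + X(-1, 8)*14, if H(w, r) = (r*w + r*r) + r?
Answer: -292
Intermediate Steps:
H(w, r) = r + r² + r*w (H(w, r) = (r*w + r²) + r = (r² + r*w) + r = r + r² + r*w)
f = -96 (f = (-4*2)*(6*(1 + 6 - 5)) = -48*2 = -8*12 = -96)
f + X(-1, 8)*14 = -96 + (-6 - 1*8)*14 = -96 + (-6 - 8)*14 = -96 - 14*14 = -96 - 196 = -292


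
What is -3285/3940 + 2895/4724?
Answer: -102801/465314 ≈ -0.22093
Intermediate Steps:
-3285/3940 + 2895/4724 = -3285*1/3940 + 2895*(1/4724) = -657/788 + 2895/4724 = -102801/465314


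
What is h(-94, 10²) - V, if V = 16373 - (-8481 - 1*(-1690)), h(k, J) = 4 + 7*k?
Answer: -23818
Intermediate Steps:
V = 23164 (V = 16373 - (-8481 + 1690) = 16373 - 1*(-6791) = 16373 + 6791 = 23164)
h(-94, 10²) - V = (4 + 7*(-94)) - 1*23164 = (4 - 658) - 23164 = -654 - 23164 = -23818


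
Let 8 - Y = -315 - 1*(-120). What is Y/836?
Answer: 203/836 ≈ 0.24282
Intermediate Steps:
Y = 203 (Y = 8 - (-315 - 1*(-120)) = 8 - (-315 + 120) = 8 - 1*(-195) = 8 + 195 = 203)
Y/836 = 203/836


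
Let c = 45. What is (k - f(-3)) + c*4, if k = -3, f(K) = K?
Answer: 180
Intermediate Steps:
(k - f(-3)) + c*4 = (-3 - 1*(-3)) + 45*4 = (-3 + 3) + 180 = 0 + 180 = 180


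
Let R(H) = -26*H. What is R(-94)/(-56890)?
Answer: -1222/28445 ≈ -0.042960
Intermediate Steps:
R(-94)/(-56890) = -26*(-94)/(-56890) = 2444*(-1/56890) = -1222/28445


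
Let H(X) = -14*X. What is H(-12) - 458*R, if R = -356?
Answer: 163216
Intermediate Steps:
H(-12) - 458*R = -14*(-12) - 458*(-356) = 168 + 163048 = 163216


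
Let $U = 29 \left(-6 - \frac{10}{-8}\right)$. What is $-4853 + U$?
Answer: $- \frac{19963}{4} \approx -4990.8$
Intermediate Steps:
$U = - \frac{551}{4}$ ($U = 29 \left(-6 - - \frac{5}{4}\right) = 29 \left(-6 + \frac{5}{4}\right) = 29 \left(- \frac{19}{4}\right) = - \frac{551}{4} \approx -137.75$)
$-4853 + U = -4853 - \frac{551}{4} = - \frac{19963}{4}$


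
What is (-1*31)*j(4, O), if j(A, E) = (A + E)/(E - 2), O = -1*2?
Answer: 31/2 ≈ 15.500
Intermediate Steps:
O = -2
j(A, E) = (A + E)/(-2 + E)
(-1*31)*j(4, O) = (-1*31)*((4 - 2)/(-2 - 2)) = -31*2/(-4) = -(-31)*2/4 = -31*(-½) = 31/2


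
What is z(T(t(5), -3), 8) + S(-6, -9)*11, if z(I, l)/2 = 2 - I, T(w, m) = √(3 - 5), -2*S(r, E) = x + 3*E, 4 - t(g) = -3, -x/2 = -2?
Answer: 261/2 - 2*I*√2 ≈ 130.5 - 2.8284*I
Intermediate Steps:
x = 4 (x = -2*(-2) = 4)
t(g) = 7 (t(g) = 4 - 1*(-3) = 4 + 3 = 7)
S(r, E) = -2 - 3*E/2 (S(r, E) = -(4 + 3*E)/2 = -2 - 3*E/2)
T(w, m) = I*√2 (T(w, m) = √(-2) = I*√2)
z(I, l) = 4 - 2*I (z(I, l) = 2*(2 - I) = 4 - 2*I)
z(T(t(5), -3), 8) + S(-6, -9)*11 = (4 - 2*I*√2) + (-2 - 3/2*(-9))*11 = (4 - 2*I*√2) + (-2 + 27/2)*11 = (4 - 2*I*√2) + (23/2)*11 = (4 - 2*I*√2) + 253/2 = 261/2 - 2*I*√2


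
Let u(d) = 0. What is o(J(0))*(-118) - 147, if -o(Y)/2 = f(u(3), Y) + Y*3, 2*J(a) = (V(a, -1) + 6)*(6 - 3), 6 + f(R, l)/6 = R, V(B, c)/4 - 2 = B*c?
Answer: 6225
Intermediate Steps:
V(B, c) = 8 + 4*B*c (V(B, c) = 8 + 4*(B*c) = 8 + 4*B*c)
f(R, l) = -36 + 6*R
J(a) = 21 - 6*a (J(a) = (((8 + 4*a*(-1)) + 6)*(6 - 3))/2 = (((8 - 4*a) + 6)*3)/2 = ((14 - 4*a)*3)/2 = (42 - 12*a)/2 = 21 - 6*a)
o(Y) = 72 - 6*Y (o(Y) = -2*((-36 + 6*0) + Y*3) = -2*((-36 + 0) + 3*Y) = -2*(-36 + 3*Y) = 72 - 6*Y)
o(J(0))*(-118) - 147 = (72 - 6*(21 - 6*0))*(-118) - 147 = (72 - 6*(21 + 0))*(-118) - 147 = (72 - 6*21)*(-118) - 147 = (72 - 126)*(-118) - 147 = -54*(-118) - 147 = 6372 - 147 = 6225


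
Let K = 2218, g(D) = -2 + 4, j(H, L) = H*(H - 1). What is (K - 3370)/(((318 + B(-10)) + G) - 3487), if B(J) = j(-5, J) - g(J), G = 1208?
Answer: 1152/1933 ≈ 0.59596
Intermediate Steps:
j(H, L) = H*(-1 + H)
g(D) = 2
B(J) = 28 (B(J) = -5*(-1 - 5) - 1*2 = -5*(-6) - 2 = 30 - 2 = 28)
(K - 3370)/(((318 + B(-10)) + G) - 3487) = (2218 - 3370)/(((318 + 28) + 1208) - 3487) = -1152/((346 + 1208) - 3487) = -1152/(1554 - 3487) = -1152/(-1933) = -1152*(-1/1933) = 1152/1933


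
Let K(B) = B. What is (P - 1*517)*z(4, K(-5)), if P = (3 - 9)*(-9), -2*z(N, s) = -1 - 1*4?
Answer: -2315/2 ≈ -1157.5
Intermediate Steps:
z(N, s) = 5/2 (z(N, s) = -(-1 - 1*4)/2 = -(-1 - 4)/2 = -1/2*(-5) = 5/2)
P = 54 (P = -6*(-9) = 54)
(P - 1*517)*z(4, K(-5)) = (54 - 1*517)*(5/2) = (54 - 517)*(5/2) = -463*5/2 = -2315/2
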